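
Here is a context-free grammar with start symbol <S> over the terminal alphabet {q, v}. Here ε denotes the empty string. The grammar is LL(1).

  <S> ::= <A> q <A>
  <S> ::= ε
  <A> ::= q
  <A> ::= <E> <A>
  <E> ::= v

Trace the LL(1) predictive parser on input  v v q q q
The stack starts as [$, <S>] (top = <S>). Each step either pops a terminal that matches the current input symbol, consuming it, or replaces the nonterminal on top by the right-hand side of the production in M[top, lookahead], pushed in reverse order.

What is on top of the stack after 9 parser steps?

step 1: stack=$ <S>  input=v v q q q $  — expand <S> ::= <A> q <A>
step 2: stack=$ <A> q <A>  input=v v q q q $  — expand <A> ::= <E> <A>
step 3: stack=$ <A> q <A> <E>  input=v v q q q $  — expand <E> ::= v
step 4: stack=$ <A> q <A> v  input=v v q q q $  — match v
step 5: stack=$ <A> q <A>  input=v q q q $  — expand <A> ::= <E> <A>
step 6: stack=$ <A> q <A> <E>  input=v q q q $  — expand <E> ::= v
step 7: stack=$ <A> q <A> v  input=v q q q $  — match v
step 8: stack=$ <A> q <A>  input=q q q $  — expand <A> ::= q
step 9: stack=$ <A> q q  input=q q q $  — match q
Stack after step 9: $ <A> q (top = q).

q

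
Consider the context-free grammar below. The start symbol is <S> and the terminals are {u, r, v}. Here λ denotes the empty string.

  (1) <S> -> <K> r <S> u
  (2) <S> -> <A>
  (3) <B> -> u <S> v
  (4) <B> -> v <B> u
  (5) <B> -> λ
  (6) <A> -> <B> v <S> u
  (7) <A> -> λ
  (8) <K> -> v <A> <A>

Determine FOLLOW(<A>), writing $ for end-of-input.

{$, r, u, v}

FIRST(<B>): from <B>->u <S> v we get {u}; from <B>->v <B> u we get {v}; from <B>->λ we get {λ}. So FIRST(<B>) = {λ, u, v}.
FIRST(<K>): from <K>->v <A> <A> we get {v}. So FIRST(<K>) = {v}.
FIRST(<A>): from <A>-><B> v <S> u we get {u, v}; from <A>->λ we get {λ}. So FIRST(<A>) = {λ, u, v}.
FIRST(<S>): from <S>-><K> r <S> u we get {v}; from <S>-><A> we get {λ, u, v}. So FIRST(<S>) = {λ, u, v}.
FOLLOW(<S>) includes $ since <S> is the start symbol.
FOLLOW(<S>): in <S>-><K> r <S> u, <S> is followed by u with FIRST {u}; in <B>->u <S> v, <S> is followed by v with FIRST {v}; in <A>-><B> v <S> u, <S> is followed by u with FIRST {u}. Thus FOLLOW(<S>) = {$, u, v}.
FOLLOW(<B>): in <B>->v <B> u, <B> is followed by u with FIRST {u}; in <A>-><B> v <S> u, <B> is followed by v <S> u with FIRST {v}. Thus FOLLOW(<B>) = {u, v}.
FOLLOW(<K>): in <S>-><K> r <S> u, <K> is followed by r <S> u with FIRST {r}. Thus FOLLOW(<K>) = {r}.
FOLLOW(<A>): in <S>-><A>, the suffix after <A> is empty, so FOLLOW(<A>) ⊇ FOLLOW(<S>) = {$, u, v}; in <K>->v <A> <A> (occurrence 1), <A> is followed by <A> with FIRST {λ, u, v}; in <K>->v <A> <A> (occurrence 1), the suffix after <A> is nullable, so FOLLOW(<A>) ⊇ FOLLOW(<K>) = {r}; in <K>->v <A> <A> (occurrence 2), the suffix after <A> is empty, so FOLLOW(<A>) ⊇ FOLLOW(<K>) = {r}. Thus FOLLOW(<A>) = {$, r, u, v}.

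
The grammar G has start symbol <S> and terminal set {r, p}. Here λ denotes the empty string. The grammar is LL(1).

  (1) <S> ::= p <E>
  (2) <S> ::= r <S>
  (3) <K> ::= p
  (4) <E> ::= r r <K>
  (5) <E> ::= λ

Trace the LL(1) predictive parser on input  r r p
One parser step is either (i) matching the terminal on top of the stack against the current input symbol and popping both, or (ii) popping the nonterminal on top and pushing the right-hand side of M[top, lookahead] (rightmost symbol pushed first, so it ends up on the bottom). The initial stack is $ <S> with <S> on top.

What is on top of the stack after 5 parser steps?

step 1: stack=$ <S>  input=r r p $  — expand <S> ::= r <S>
step 2: stack=$ <S> r  input=r r p $  — match r
step 3: stack=$ <S>  input=r p $  — expand <S> ::= r <S>
step 4: stack=$ <S> r  input=r p $  — match r
step 5: stack=$ <S>  input=p $  — expand <S> ::= p <E>
Stack after step 5: $ <E> p (top = p).

p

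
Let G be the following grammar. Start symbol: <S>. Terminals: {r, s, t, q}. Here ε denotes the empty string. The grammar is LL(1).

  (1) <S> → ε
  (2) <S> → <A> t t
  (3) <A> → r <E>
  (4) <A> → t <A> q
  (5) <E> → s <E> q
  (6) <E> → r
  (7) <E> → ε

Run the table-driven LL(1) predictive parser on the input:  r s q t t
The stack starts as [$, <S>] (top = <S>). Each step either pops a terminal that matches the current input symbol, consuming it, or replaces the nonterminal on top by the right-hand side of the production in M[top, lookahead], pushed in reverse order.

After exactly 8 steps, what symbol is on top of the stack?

step 1: stack=$ <S>  input=r s q t t $  — expand <S> → <A> t t
step 2: stack=$ t t <A>  input=r s q t t $  — expand <A> → r <E>
step 3: stack=$ t t <E> r  input=r s q t t $  — match r
step 4: stack=$ t t <E>  input=s q t t $  — expand <E> → s <E> q
step 5: stack=$ t t q <E> s  input=s q t t $  — match s
step 6: stack=$ t t q <E>  input=q t t $  — expand <E> → ε
step 7: stack=$ t t q  input=q t t $  — match q
step 8: stack=$ t t  input=t t $  — match t
Stack after step 8: $ t (top = t).

t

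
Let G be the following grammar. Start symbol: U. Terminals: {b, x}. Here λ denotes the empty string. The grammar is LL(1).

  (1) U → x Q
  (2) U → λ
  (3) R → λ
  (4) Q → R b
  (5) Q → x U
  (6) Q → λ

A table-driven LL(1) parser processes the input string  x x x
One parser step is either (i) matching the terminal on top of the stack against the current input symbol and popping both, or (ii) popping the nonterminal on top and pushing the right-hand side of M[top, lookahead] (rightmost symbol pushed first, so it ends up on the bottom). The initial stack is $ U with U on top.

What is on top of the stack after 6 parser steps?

Q

     Stack  Input    Action
  1  $ U    x x x $  expand U → x Q
  2  $ Q x  x x x $  match x
  3  $ Q    x x $    expand Q → x U
  4  $ U x  x x $    match x
  5  $ U    x $      expand U → x Q
  6  $ Q x  x $      match x
Stack after step 6: $ Q (top = Q).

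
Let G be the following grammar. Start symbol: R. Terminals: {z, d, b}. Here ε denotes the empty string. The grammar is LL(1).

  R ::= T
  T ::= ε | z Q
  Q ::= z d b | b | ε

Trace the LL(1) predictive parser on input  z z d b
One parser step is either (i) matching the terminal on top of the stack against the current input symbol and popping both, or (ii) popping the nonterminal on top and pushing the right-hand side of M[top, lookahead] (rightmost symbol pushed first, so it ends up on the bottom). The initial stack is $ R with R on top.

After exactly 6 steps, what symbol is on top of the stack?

     Stack    Input      Action
  1  $ R      z z d b $  expand R ::= T
  2  $ T      z z d b $  expand T ::= z Q
  3  $ Q z    z z d b $  match z
  4  $ Q      z d b $    expand Q ::= z d b
  5  $ b d z  z d b $    match z
  6  $ b d    d b $      match d
Stack after step 6: $ b (top = b).

b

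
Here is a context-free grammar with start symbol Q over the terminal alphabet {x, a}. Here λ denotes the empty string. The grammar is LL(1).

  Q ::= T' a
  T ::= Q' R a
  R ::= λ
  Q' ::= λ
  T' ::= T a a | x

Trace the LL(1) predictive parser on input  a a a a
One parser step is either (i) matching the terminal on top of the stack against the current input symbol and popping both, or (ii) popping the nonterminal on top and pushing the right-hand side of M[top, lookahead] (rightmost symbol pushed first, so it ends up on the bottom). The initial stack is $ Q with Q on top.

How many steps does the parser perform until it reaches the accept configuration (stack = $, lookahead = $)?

step 1: stack=$ Q  input=a a a a $  — expand Q ::= T' a
step 2: stack=$ a T'  input=a a a a $  — expand T' ::= T a a
step 3: stack=$ a a a T  input=a a a a $  — expand T ::= Q' R a
step 4: stack=$ a a a a R Q'  input=a a a a $  — expand Q' ::= λ
step 5: stack=$ a a a a R  input=a a a a $  — expand R ::= λ
step 6: stack=$ a a a a  input=a a a a $  — match a
step 7: stack=$ a a a  input=a a a $  — match a
step 8: stack=$ a a  input=a a $  — match a
step 9: stack=$ a  input=a $  — match a
Accept reached after 9 steps.

9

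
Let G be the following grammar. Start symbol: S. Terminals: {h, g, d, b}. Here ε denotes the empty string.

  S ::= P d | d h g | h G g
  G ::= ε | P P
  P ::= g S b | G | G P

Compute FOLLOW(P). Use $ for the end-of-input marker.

{d, g}

FIRST(S): from S::=P d we get {d, g}; from S::=d h g we get {d}; from S::=h G g we get {h}. So FIRST(S) = {d, g, h}.
FIRST(G): from G::=ε we get {ε}; from G::=P P we get {ε, g}. So FIRST(G) = {ε, g}.
FIRST(P): from P::=g S b we get {g}; from P::=G we get {ε, g}; from P::=G P we get {ε, g}. So FIRST(P) = {ε, g}.
FOLLOW(S) includes $ since S is the start symbol.
FOLLOW(S): in P::=g S b, S is followed by b with FIRST {b}. Thus FOLLOW(S) = {$, b}.
FOLLOW(G): in S::=h G g, G is followed by g with FIRST {g}; in P::=G, the suffix after G is empty, so FOLLOW(G) ⊇ FOLLOW(P) = {d, g}; in P::=G P, G is followed by P with FIRST {ε, g}; in P::=G P, the suffix after G is nullable, so FOLLOW(G) ⊇ FOLLOW(P) = {d, g}. Thus FOLLOW(G) = {d, g}.
FOLLOW(P): in S::=P d, P is followed by d with FIRST {d}; in G::=P P (occurrence 1), P is followed by P with FIRST {ε, g}; in G::=P P (occurrence 1), the suffix after P is nullable, so FOLLOW(P) ⊇ FOLLOW(G) = {d, g}; in G::=P P (occurrence 2), the suffix after P is empty, so FOLLOW(P) ⊇ FOLLOW(G) = {d, g}; in P::=G P, the suffix after P is empty (adds nothing new). Thus FOLLOW(P) = {d, g}.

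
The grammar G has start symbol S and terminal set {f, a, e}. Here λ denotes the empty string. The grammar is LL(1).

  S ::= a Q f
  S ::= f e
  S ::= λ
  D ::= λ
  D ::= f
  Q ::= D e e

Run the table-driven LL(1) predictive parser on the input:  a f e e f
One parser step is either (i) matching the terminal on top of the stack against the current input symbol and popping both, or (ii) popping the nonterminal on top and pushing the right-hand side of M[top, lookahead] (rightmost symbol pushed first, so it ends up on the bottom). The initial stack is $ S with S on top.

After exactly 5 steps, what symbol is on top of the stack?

e

     Stack      Input        Action
  1  $ S        a f e e f $  expand S ::= a Q f
  2  $ f Q a    a f e e f $  match a
  3  $ f Q      f e e f $    expand Q ::= D e e
  4  $ f e e D  f e e f $    expand D ::= f
  5  $ f e e f  f e e f $    match f
Stack after step 5: $ f e e (top = e).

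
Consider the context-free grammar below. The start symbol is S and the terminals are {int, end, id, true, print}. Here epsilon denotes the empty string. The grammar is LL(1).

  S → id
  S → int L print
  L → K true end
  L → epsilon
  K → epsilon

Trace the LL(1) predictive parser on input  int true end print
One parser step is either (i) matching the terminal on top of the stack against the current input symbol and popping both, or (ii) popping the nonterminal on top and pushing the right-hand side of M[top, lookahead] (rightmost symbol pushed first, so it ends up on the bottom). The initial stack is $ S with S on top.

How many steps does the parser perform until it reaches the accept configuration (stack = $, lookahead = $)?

7

step 1: stack=$ S  input=int true end print $  — expand S → int L print
step 2: stack=$ print L int  input=int true end print $  — match int
step 3: stack=$ print L  input=true end print $  — expand L → K true end
step 4: stack=$ print end true K  input=true end print $  — expand K → epsilon
step 5: stack=$ print end true  input=true end print $  — match true
step 6: stack=$ print end  input=end print $  — match end
step 7: stack=$ print  input=print $  — match print
Accept reached after 7 steps.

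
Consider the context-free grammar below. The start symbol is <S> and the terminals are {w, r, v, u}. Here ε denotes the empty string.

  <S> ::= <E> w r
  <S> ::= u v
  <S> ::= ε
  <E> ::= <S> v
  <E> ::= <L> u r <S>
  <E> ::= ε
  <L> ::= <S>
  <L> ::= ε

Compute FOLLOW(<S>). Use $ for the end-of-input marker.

{$, u, v, w}

FIRST(<S>) = {ε, u, v, w}  (via <E> w r)
FIRST(<L>) = {ε, u, v, w}  (via <S>)
FIRST(<E>) = {ε, u, v, w}  (via <S> v, <L> u r <S>)
FOLLOW(<S>) includes $ since <S> is the start symbol.
FOLLOW(<E>): in <S>::=<E> w r, <E> is followed by w r with FIRST {w}. Thus FOLLOW(<E>) = {w}.
FOLLOW(<L>): in <E>::=<L> u r <S>, <L> is followed by u r <S> with FIRST {u}. Thus FOLLOW(<L>) = {u}.
FOLLOW(<S>): in <E>::=<S> v, <S> is followed by v with FIRST {v}; in <E>::=<L> u r <S>, the suffix after <S> is empty, so FOLLOW(<S>) ⊇ FOLLOW(<E>) = {w}; in <L>::=<S>, the suffix after <S> is empty, so FOLLOW(<S>) ⊇ FOLLOW(<L>) = {u}. Thus FOLLOW(<S>) = {$, u, v, w}.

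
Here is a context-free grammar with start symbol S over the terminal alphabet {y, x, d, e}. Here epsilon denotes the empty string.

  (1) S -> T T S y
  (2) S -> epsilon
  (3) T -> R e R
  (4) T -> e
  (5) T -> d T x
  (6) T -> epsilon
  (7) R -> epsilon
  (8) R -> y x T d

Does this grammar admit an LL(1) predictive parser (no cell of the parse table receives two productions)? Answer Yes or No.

FIRST(S) = {epsilon, d, e, y}
FIRST(T) = {epsilon, d, e, y}
FIRST(R) = {epsilon, y}
FOLLOW(S) = {$, y}
FOLLOW(T) = {d, e, x, y}
FOLLOW(R) = {d, e, x, y}
Cell M[R, y] receives both R -> epsilon and R -> y x T d — the grammar is not LL(1).

No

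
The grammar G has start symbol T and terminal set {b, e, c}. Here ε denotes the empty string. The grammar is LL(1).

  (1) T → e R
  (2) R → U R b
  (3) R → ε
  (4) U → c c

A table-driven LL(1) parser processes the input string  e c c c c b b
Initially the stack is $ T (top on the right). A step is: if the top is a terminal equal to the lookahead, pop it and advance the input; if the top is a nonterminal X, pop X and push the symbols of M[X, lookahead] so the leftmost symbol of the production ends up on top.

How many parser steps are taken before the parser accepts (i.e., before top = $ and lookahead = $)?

13

step 1: stack=$ T  input=e c c c c b b $  — expand T → e R
step 2: stack=$ R e  input=e c c c c b b $  — match e
step 3: stack=$ R  input=c c c c b b $  — expand R → U R b
step 4: stack=$ b R U  input=c c c c b b $  — expand U → c c
step 5: stack=$ b R c c  input=c c c c b b $  — match c
step 6: stack=$ b R c  input=c c c b b $  — match c
step 7: stack=$ b R  input=c c b b $  — expand R → U R b
step 8: stack=$ b b R U  input=c c b b $  — expand U → c c
step 9: stack=$ b b R c c  input=c c b b $  — match c
step 10: stack=$ b b R c  input=c b b $  — match c
step 11: stack=$ b b R  input=b b $  — expand R → ε
step 12: stack=$ b b  input=b b $  — match b
step 13: stack=$ b  input=b $  — match b
Accept reached after 13 steps.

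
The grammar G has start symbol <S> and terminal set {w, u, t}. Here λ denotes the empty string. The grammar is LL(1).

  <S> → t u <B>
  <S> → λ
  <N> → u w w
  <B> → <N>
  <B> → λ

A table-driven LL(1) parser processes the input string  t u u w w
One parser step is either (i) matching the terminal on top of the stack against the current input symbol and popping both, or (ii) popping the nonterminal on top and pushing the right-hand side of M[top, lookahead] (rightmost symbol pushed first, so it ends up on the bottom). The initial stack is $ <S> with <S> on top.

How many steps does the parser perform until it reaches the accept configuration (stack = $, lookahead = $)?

8

     Stack      Input        Action
  1  $ <S>      t u u w w $  expand <S> → t u <B>
  2  $ <B> u t  t u u w w $  match t
  3  $ <B> u    u u w w $    match u
  4  $ <B>      u w w $      expand <B> → <N>
  5  $ <N>      u w w $      expand <N> → u w w
  6  $ w w u    u w w $      match u
  7  $ w w      w w $        match w
  8  $ w        w $          match w
Accept reached after 8 steps.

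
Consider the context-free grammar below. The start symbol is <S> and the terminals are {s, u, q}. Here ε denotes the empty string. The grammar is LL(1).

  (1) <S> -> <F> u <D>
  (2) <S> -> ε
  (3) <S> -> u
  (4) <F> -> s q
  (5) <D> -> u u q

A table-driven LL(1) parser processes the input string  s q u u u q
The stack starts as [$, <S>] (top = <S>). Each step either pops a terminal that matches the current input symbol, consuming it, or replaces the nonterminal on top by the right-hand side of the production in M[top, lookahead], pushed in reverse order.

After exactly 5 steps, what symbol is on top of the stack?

<D>

step 1: stack=$ <S>  input=s q u u u q $  — expand <S> -> <F> u <D>
step 2: stack=$ <D> u <F>  input=s q u u u q $  — expand <F> -> s q
step 3: stack=$ <D> u q s  input=s q u u u q $  — match s
step 4: stack=$ <D> u q  input=q u u u q $  — match q
step 5: stack=$ <D> u  input=u u u q $  — match u
Stack after step 5: $ <D> (top = <D>).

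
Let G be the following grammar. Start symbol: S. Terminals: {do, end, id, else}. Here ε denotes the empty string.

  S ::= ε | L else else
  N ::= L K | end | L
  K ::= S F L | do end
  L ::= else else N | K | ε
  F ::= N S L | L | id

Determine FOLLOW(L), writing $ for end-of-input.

{do, else, end, id}

FIRST(S) = {ε, do, else, end, id}  (via L else else)
FIRST(N) = {ε, do, else, end, id}  (via L K, L)
FIRST(K) = {ε, do, else, end, id}  (via S F L)
FIRST(L) = {ε, do, else, end, id}  (via K)
FIRST(F) = {ε, do, else, end, id}  (via N S L, L)
FOLLOW(S) includes $ since S is the start symbol.
FOLLOW(S): in K::=S F L, S is followed by F L with FIRST {ε, do, else, end, id}; in K::=S F L, the suffix after S is nullable, so FOLLOW(S) ⊇ FOLLOW(K) = {do, else, end, id}; in F::=N S L, S is followed by L with FIRST {ε, do, else, end, id}; in F::=N S L, the suffix after S is nullable, so FOLLOW(S) ⊇ FOLLOW(F) = {do, else, end, id}. Thus FOLLOW(S) = {$, do, else, end, id}.
FOLLOW(N): in L::=else else N, the suffix after N is empty, so FOLLOW(N) ⊇ FOLLOW(L) = {do, else, end, id}; in F::=N S L, N is followed by S L with FIRST {ε, do, else, end, id}; in F::=N S L, the suffix after N is nullable, so FOLLOW(N) ⊇ FOLLOW(F) = {do, else, end, id}. Thus FOLLOW(N) = {do, else, end, id}.
FOLLOW(K): in N::=L K, the suffix after K is empty, so FOLLOW(K) ⊇ FOLLOW(N) = {do, else, end, id}; in L::=K, the suffix after K is empty, so FOLLOW(K) ⊇ FOLLOW(L) = {do, else, end, id}. Thus FOLLOW(K) = {do, else, end, id}.
FOLLOW(F): in K::=S F L, F is followed by L with FIRST {ε, do, else, end, id}; in K::=S F L, the suffix after F is nullable, so FOLLOW(F) ⊇ FOLLOW(K) = {do, else, end, id}. Thus FOLLOW(F) = {do, else, end, id}.
FOLLOW(L): in S::=L else else, L is followed by else else with FIRST {else}; in N::=L K, L is followed by K with FIRST {ε, do, else, end, id}; in N::=L K, the suffix after L is nullable, so FOLLOW(L) ⊇ FOLLOW(N) = {do, else, end, id}; in N::=L, the suffix after L is empty, so FOLLOW(L) ⊇ FOLLOW(N) = {do, else, end, id}; in K::=S F L, the suffix after L is empty, so FOLLOW(L) ⊇ FOLLOW(K) = {do, else, end, id}; in F::=N S L, the suffix after L is empty, so FOLLOW(L) ⊇ FOLLOW(F) = {do, else, end, id}; in F::=L, the suffix after L is empty, so FOLLOW(L) ⊇ FOLLOW(F) = {do, else, end, id}. Thus FOLLOW(L) = {do, else, end, id}.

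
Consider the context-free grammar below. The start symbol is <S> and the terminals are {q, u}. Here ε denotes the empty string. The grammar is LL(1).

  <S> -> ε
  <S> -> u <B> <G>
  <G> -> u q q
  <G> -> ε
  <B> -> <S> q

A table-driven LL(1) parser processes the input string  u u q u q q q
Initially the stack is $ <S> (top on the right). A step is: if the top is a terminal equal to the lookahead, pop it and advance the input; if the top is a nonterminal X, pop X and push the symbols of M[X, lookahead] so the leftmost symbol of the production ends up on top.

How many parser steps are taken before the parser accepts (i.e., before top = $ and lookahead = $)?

14

step 1: stack=$ <S>  input=u u q u q q q $  — expand <S> -> u <B> <G>
step 2: stack=$ <G> <B> u  input=u u q u q q q $  — match u
step 3: stack=$ <G> <B>  input=u q u q q q $  — expand <B> -> <S> q
step 4: stack=$ <G> q <S>  input=u q u q q q $  — expand <S> -> u <B> <G>
step 5: stack=$ <G> q <G> <B> u  input=u q u q q q $  — match u
step 6: stack=$ <G> q <G> <B>  input=q u q q q $  — expand <B> -> <S> q
step 7: stack=$ <G> q <G> q <S>  input=q u q q q $  — expand <S> -> ε
step 8: stack=$ <G> q <G> q  input=q u q q q $  — match q
step 9: stack=$ <G> q <G>  input=u q q q $  — expand <G> -> u q q
step 10: stack=$ <G> q q q u  input=u q q q $  — match u
step 11: stack=$ <G> q q q  input=q q q $  — match q
step 12: stack=$ <G> q q  input=q q $  — match q
step 13: stack=$ <G> q  input=q $  — match q
step 14: stack=$ <G>  input=$  — expand <G> -> ε
Accept reached after 14 steps.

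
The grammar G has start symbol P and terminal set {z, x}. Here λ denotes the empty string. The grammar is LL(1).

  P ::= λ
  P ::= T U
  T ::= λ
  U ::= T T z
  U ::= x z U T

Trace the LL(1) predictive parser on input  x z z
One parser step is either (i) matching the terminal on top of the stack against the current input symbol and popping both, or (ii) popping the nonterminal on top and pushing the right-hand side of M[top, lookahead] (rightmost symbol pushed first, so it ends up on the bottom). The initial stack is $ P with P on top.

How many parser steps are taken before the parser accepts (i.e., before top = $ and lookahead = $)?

step 1: stack=$ P  input=x z z $  — expand P ::= T U
step 2: stack=$ U T  input=x z z $  — expand T ::= λ
step 3: stack=$ U  input=x z z $  — expand U ::= x z U T
step 4: stack=$ T U z x  input=x z z $  — match x
step 5: stack=$ T U z  input=z z $  — match z
step 6: stack=$ T U  input=z $  — expand U ::= T T z
step 7: stack=$ T z T T  input=z $  — expand T ::= λ
step 8: stack=$ T z T  input=z $  — expand T ::= λ
step 9: stack=$ T z  input=z $  — match z
step 10: stack=$ T  input=$  — expand T ::= λ
Accept reached after 10 steps.

10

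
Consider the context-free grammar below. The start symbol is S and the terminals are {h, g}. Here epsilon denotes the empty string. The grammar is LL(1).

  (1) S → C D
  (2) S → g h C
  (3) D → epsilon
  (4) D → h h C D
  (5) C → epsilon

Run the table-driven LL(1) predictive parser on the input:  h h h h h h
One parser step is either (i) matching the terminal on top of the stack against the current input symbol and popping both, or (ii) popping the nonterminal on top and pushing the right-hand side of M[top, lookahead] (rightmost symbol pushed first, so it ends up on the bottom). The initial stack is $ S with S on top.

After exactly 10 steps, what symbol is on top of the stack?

step 1: stack=$ S  input=h h h h h h $  — expand S → C D
step 2: stack=$ D C  input=h h h h h h $  — expand C → epsilon
step 3: stack=$ D  input=h h h h h h $  — expand D → h h C D
step 4: stack=$ D C h h  input=h h h h h h $  — match h
step 5: stack=$ D C h  input=h h h h h $  — match h
step 6: stack=$ D C  input=h h h h $  — expand C → epsilon
step 7: stack=$ D  input=h h h h $  — expand D → h h C D
step 8: stack=$ D C h h  input=h h h h $  — match h
step 9: stack=$ D C h  input=h h h $  — match h
step 10: stack=$ D C  input=h h $  — expand C → epsilon
Stack after step 10: $ D (top = D).

D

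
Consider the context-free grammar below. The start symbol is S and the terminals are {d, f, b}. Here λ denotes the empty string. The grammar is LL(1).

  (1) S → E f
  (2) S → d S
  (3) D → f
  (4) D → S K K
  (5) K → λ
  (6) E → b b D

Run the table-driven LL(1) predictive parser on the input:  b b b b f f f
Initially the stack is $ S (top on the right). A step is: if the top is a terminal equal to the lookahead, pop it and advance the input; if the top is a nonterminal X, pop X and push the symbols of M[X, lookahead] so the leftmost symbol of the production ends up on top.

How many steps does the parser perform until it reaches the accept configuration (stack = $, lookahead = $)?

      Stack            Input            Action
   1  $ S              b b b b f f f $  expand S → E f
   2  $ f E            b b b b f f f $  expand E → b b D
   3  $ f D b b        b b b b f f f $  match b
   4  $ f D b          b b b f f f $    match b
   5  $ f D            b b f f f $      expand D → S K K
   6  $ f K K S        b b f f f $      expand S → E f
   7  $ f K K f E      b b f f f $      expand E → b b D
   8  $ f K K f D b b  b b f f f $      match b
   9  $ f K K f D b    b f f f $        match b
  10  $ f K K f D      f f f $          expand D → f
  11  $ f K K f f      f f f $          match f
  12  $ f K K f        f f $            match f
  13  $ f K K          f $              expand K → λ
  14  $ f K            f $              expand K → λ
  15  $ f              f $              match f
Accept reached after 15 steps.

15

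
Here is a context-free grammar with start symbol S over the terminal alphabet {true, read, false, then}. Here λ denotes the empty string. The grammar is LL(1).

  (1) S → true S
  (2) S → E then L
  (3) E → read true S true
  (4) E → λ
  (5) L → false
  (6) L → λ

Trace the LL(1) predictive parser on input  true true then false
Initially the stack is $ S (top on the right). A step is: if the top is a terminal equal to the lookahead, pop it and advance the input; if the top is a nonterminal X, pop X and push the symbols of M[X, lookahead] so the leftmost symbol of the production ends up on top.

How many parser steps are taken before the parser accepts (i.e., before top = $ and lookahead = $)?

9

step 1: stack=$ S  input=true true then false $  — expand S → true S
step 2: stack=$ S true  input=true true then false $  — match true
step 3: stack=$ S  input=true then false $  — expand S → true S
step 4: stack=$ S true  input=true then false $  — match true
step 5: stack=$ S  input=then false $  — expand S → E then L
step 6: stack=$ L then E  input=then false $  — expand E → λ
step 7: stack=$ L then  input=then false $  — match then
step 8: stack=$ L  input=false $  — expand L → false
step 9: stack=$ false  input=false $  — match false
Accept reached after 9 steps.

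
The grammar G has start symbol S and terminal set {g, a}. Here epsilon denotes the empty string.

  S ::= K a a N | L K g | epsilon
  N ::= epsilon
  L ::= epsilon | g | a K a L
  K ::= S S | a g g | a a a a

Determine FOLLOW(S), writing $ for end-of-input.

FIRST(N): from N::=epsilon we get {epsilon}. So FIRST(N) = {epsilon}.
FIRST(L): from L::=epsilon we get {epsilon}; from L::=g we get {g}; from L::=a K a L we get {a}. So FIRST(L) = {epsilon, a, g}.
FIRST(S): from S::=K a a N we get {a, g}; from S::=L K g we get {a, g}; from S::=epsilon we get {epsilon}. So FIRST(S) = {epsilon, a, g}.
FIRST(K): from K::=S S we get {epsilon, a, g}; from K::=a g g we get {a}; from K::=a a a a we get {a}. So FIRST(K) = {epsilon, a, g}.
FOLLOW(S) includes $ since S is the start symbol.
FOLLOW(L): in S::=L K g, L is followed by K g with FIRST {a, g}; in L::=a K a L, the suffix after L is empty (adds nothing new). Thus FOLLOW(L) = {a, g}.
FOLLOW(K): in S::=K a a N, K is followed by a a N with FIRST {a}; in S::=L K g, K is followed by g with FIRST {g}; in L::=a K a L, K is followed by a L with FIRST {a}. Thus FOLLOW(K) = {a, g}.
FOLLOW(S): in K::=S S (occurrence 1), S is followed by S with FIRST {epsilon, a, g}; in K::=S S (occurrence 1), the suffix after S is nullable, so FOLLOW(S) ⊇ FOLLOW(K) = {a, g}; in K::=S S (occurrence 2), the suffix after S is empty, so FOLLOW(S) ⊇ FOLLOW(K) = {a, g}. Thus FOLLOW(S) = {$, a, g}.
FOLLOW(N): in S::=K a a N, the suffix after N is empty, so FOLLOW(N) ⊇ FOLLOW(S) = {$, a, g}. Thus FOLLOW(N) = {$, a, g}.

{$, a, g}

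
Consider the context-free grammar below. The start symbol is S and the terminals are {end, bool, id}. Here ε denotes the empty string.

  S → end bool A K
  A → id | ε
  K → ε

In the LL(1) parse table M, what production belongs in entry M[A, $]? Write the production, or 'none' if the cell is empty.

FIRST(S): from S→end bool A K we get {end}. So FIRST(S) = {end}.
FIRST(A): from A→id we get {id}; from A→ε we get {ε}. So FIRST(A) = {ε, id}.
FIRST(K): from K→ε we get {ε}. So FIRST(K) = {ε}.
FOLLOW(S) includes $ since S is the start symbol.
FOLLOW(S): S appears on no right-hand side. Thus FOLLOW(S) = {$}.
FOLLOW(A): in S→end bool A K, A is followed by K with FIRST {ε}; in S→end bool A K, the suffix after A is nullable, so FOLLOW(A) ⊇ FOLLOW(S) = {$}. Thus FOLLOW(A) = {$}.
For A → id: FIRST(id) = {id}, so it goes in M[A, t] for t ∈ {id}.
For A → ε: FIRST(ε) = {ε}, so it goes in M[A, t] for t ∈ {}; since ε ∈ FIRST, also for every t ∈ FOLLOW(A) = {$}.

A → ε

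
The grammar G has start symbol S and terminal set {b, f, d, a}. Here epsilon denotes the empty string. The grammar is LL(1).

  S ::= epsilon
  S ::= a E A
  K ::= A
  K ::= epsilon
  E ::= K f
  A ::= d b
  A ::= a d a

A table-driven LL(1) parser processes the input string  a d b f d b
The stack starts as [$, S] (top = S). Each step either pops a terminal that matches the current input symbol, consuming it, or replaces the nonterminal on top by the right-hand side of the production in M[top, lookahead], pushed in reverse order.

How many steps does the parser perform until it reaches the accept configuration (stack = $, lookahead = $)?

11

step 1: stack=$ S  input=a d b f d b $  — expand S ::= a E A
step 2: stack=$ A E a  input=a d b f d b $  — match a
step 3: stack=$ A E  input=d b f d b $  — expand E ::= K f
step 4: stack=$ A f K  input=d b f d b $  — expand K ::= A
step 5: stack=$ A f A  input=d b f d b $  — expand A ::= d b
step 6: stack=$ A f b d  input=d b f d b $  — match d
step 7: stack=$ A f b  input=b f d b $  — match b
step 8: stack=$ A f  input=f d b $  — match f
step 9: stack=$ A  input=d b $  — expand A ::= d b
step 10: stack=$ b d  input=d b $  — match d
step 11: stack=$ b  input=b $  — match b
Accept reached after 11 steps.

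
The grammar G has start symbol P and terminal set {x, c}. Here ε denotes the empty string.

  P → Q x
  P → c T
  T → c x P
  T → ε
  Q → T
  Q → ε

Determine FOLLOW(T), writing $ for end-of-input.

FIRST(T): from T→c x P we get {c}; from T→ε we get {ε}. So FIRST(T) = {ε, c}.
FIRST(Q): from Q→T we get {ε, c}; from Q→ε we get {ε}. So FIRST(Q) = {ε, c}.
FIRST(P): from P→Q x we get {c, x}; from P→c T we get {c}. So FIRST(P) = {c, x}.
FOLLOW(P) includes $ since P is the start symbol.
FOLLOW(Q): in P→Q x, Q is followed by x with FIRST {x}. Thus FOLLOW(Q) = {x}.
FOLLOW(P): in T→c x P, the suffix after P is empty, so FOLLOW(P) ⊇ FOLLOW(T) = {$, x}. Thus FOLLOW(P) = {$, x}.
FOLLOW(T): in P→c T, the suffix after T is empty, so FOLLOW(T) ⊇ FOLLOW(P) = {$, x}; in Q→T, the suffix after T is empty, so FOLLOW(T) ⊇ FOLLOW(Q) = {x}. Thus FOLLOW(T) = {$, x}.

{$, x}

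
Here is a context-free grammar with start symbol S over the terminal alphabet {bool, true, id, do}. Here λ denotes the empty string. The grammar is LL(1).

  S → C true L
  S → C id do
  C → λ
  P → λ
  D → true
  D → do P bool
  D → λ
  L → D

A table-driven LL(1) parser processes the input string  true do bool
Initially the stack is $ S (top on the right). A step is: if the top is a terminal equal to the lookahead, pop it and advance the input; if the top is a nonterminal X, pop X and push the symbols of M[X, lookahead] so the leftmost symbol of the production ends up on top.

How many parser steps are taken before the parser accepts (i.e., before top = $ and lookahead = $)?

     Stack        Input           Action
  1  $ S          true do bool $  expand S → C true L
  2  $ L true C   true do bool $  expand C → λ
  3  $ L true     true do bool $  match true
  4  $ L          do bool $       expand L → D
  5  $ D          do bool $       expand D → do P bool
  6  $ bool P do  do bool $       match do
  7  $ bool P     bool $          expand P → λ
  8  $ bool       bool $          match bool
Accept reached after 8 steps.

8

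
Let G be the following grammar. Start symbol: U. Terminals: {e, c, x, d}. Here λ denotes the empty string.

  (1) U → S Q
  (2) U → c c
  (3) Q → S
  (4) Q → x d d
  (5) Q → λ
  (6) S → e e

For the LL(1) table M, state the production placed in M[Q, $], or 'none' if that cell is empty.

FIRST(S): from S→e e we get {e}. So FIRST(S) = {e}.
FIRST(U): from U→S Q we get {e}; from U→c c we get {c}. So FIRST(U) = {c, e}.
FIRST(Q): from Q→S we get {e}; from Q→x d d we get {x}; from Q→λ we get {λ}. So FIRST(Q) = {λ, e, x}.
FOLLOW(U) includes $ since U is the start symbol.
FOLLOW(U): U appears on no right-hand side. Thus FOLLOW(U) = {$}.
FOLLOW(Q): in U→S Q, the suffix after Q is empty, so FOLLOW(Q) ⊇ FOLLOW(U) = {$}. Thus FOLLOW(Q) = {$}.
For Q → S: FIRST(S) = {e}, so it goes in M[Q, t] for t ∈ {e}.
For Q → x d d: FIRST(x d d) = {x}, so it goes in M[Q, t] for t ∈ {x}.
For Q → λ: FIRST(λ) = {λ}, so it goes in M[Q, t] for t ∈ {}; since λ ∈ FIRST, also for every t ∈ FOLLOW(Q) = {$}.

Q → λ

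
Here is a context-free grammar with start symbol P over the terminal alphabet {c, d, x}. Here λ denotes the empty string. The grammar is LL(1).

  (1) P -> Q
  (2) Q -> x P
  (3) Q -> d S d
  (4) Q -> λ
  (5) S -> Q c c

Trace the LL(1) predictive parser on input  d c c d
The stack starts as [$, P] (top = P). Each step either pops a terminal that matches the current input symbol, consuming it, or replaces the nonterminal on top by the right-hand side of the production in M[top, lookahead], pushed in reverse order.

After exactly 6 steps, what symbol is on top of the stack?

step 1: stack=$ P  input=d c c d $  — expand P -> Q
step 2: stack=$ Q  input=d c c d $  — expand Q -> d S d
step 3: stack=$ d S d  input=d c c d $  — match d
step 4: stack=$ d S  input=c c d $  — expand S -> Q c c
step 5: stack=$ d c c Q  input=c c d $  — expand Q -> λ
step 6: stack=$ d c c  input=c c d $  — match c
Stack after step 6: $ d c (top = c).

c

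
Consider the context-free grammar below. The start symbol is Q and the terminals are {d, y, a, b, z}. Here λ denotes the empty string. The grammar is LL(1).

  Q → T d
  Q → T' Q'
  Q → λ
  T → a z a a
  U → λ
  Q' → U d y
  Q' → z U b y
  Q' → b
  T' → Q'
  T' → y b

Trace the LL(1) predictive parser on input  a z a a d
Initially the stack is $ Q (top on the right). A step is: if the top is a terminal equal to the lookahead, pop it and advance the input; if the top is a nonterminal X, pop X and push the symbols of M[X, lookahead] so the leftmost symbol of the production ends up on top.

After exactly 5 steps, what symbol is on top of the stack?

step 1: stack=$ Q  input=a z a a d $  — expand Q → T d
step 2: stack=$ d T  input=a z a a d $  — expand T → a z a a
step 3: stack=$ d a a z a  input=a z a a d $  — match a
step 4: stack=$ d a a z  input=z a a d $  — match z
step 5: stack=$ d a a  input=a a d $  — match a
Stack after step 5: $ d a (top = a).

a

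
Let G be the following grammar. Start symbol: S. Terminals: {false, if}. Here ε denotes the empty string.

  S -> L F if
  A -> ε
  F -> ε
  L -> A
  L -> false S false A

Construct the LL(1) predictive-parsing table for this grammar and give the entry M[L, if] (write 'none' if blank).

L -> A

FIRST(A): from A->ε we get {ε}. So FIRST(A) = {ε}.
FIRST(F): from F->ε we get {ε}. So FIRST(F) = {ε}.
FIRST(L): from L->A we get {ε}; from L->false S false A we get {false}. So FIRST(L) = {ε, false}.
FIRST(S): from S->L F if we get {false, if}. So FIRST(S) = {false, if}.
FOLLOW(S) includes $ since S is the start symbol.
FOLLOW(L): in S->L F if, L is followed by F if with FIRST {if}. Thus FOLLOW(L) = {if}.
For L -> A: FIRST(A) = {ε}, so it goes in M[L, t] for t ∈ {}; since ε ∈ FIRST, also for every t ∈ FOLLOW(L) = {if}.
For L -> false S false A: FIRST(false S false A) = {false}, so it goes in M[L, t] for t ∈ {false}.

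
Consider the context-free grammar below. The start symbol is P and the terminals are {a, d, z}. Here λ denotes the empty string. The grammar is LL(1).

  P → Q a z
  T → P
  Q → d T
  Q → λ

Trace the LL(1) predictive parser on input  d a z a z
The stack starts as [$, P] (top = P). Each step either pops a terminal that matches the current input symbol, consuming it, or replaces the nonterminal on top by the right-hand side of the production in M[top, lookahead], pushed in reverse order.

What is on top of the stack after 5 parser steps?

Q

     Stack      Input        Action
  1  $ P        d a z a z $  expand P → Q a z
  2  $ z a Q    d a z a z $  expand Q → d T
  3  $ z a T d  d a z a z $  match d
  4  $ z a T    a z a z $    expand T → P
  5  $ z a P    a z a z $    expand P → Q a z
Stack after step 5: $ z a z a Q (top = Q).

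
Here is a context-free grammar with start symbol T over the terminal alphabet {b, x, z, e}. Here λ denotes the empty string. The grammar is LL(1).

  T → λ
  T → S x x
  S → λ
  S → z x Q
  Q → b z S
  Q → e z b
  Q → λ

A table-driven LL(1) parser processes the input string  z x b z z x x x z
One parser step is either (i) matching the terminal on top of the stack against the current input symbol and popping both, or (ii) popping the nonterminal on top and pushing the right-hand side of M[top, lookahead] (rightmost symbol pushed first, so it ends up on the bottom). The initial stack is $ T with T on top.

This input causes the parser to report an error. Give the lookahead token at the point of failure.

z

step 1: stack=$ T  input=z x b z z x x x z $  — expand T → S x x
step 2: stack=$ x x S  input=z x b z z x x x z $  — expand S → z x Q
step 3: stack=$ x x Q x z  input=z x b z z x x x z $  — match z
step 4: stack=$ x x Q x  input=x b z z x x x z $  — match x
step 5: stack=$ x x Q  input=b z z x x x z $  — expand Q → b z S
step 6: stack=$ x x S z b  input=b z z x x x z $  — match b
step 7: stack=$ x x S z  input=z z x x x z $  — match z
step 8: stack=$ x x S  input=z x x x z $  — expand S → z x Q
step 9: stack=$ x x Q x z  input=z x x x z $  — match z
step 10: stack=$ x x Q x  input=x x x z $  — match x
step 11: stack=$ x x Q  input=x x z $  — expand Q → λ
step 12: stack=$ x x  input=x x z $  — match x
step 13: stack=$ x  input=x z $  — match x
step 14: stack=$  input=z $  — error: stack empty but input remains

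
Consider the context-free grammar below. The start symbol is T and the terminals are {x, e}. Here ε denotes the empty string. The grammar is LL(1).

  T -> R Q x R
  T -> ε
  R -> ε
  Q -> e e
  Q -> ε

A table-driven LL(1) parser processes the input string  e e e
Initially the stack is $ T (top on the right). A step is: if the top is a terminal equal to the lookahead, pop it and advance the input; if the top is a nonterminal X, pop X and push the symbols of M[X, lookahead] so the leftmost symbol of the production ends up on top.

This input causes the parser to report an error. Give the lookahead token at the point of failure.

     Stack      Input    Action
  1  $ T        e e e $  expand T -> R Q x R
  2  $ R x Q R  e e e $  expand R -> ε
  3  $ R x Q    e e e $  expand Q -> e e
  4  $ R x e e  e e e $  match e
  5  $ R x e    e e $    match e
  6  $ R x      e $      error: top is terminal x but lookahead is e

e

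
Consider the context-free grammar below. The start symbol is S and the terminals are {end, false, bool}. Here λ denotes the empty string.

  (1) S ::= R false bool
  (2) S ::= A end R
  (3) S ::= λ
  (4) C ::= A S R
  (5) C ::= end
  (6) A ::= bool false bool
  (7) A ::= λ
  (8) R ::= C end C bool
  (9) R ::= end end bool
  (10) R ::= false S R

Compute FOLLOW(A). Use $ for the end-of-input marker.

{bool, end, false}

FIRST(A) = {λ, bool}
FIRST(S) = {λ, bool, end, false}  (via R false bool, A end R)
FIRST(C) = {bool, end, false}  (via A S R)
FIRST(R) = {bool, end, false}  (via C end C bool)
FOLLOW(S) includes $ since S is the start symbol.
FOLLOW(S): in C::=A S R, S is followed by R with FIRST {bool, end, false}; in R::=false S R, S is followed by R with FIRST {bool, end, false}. Thus FOLLOW(S) = {$, bool, end, false}.
FOLLOW(C): in R::=C end C bool (occurrence 1), C is followed by end C bool with FIRST {end}; in R::=C end C bool (occurrence 2), C is followed by bool with FIRST {bool}. Thus FOLLOW(C) = {bool, end}.
FOLLOW(A): in S::=A end R, A is followed by end R with FIRST {end}; in C::=A S R, A is followed by S R with FIRST {bool, end, false}. Thus FOLLOW(A) = {bool, end, false}.
FOLLOW(R): in S::=R false bool, R is followed by false bool with FIRST {false}; in S::=A end R, the suffix after R is empty, so FOLLOW(R) ⊇ FOLLOW(S) = {$, bool, end, false}; in C::=A S R, the suffix after R is empty, so FOLLOW(R) ⊇ FOLLOW(C) = {bool, end}; in R::=false S R, the suffix after R is empty (adds nothing new). Thus FOLLOW(R) = {$, bool, end, false}.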